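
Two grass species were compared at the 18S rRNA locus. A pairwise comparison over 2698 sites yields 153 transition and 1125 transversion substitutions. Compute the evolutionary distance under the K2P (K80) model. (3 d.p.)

P = 153/2698 ≈ 0.056709 and Q = 1125/2698 ≈ 0.416976.
Under the Kimura two-parameter model, d = −½ ln(1 − 2P − Q) − ¼ ln(1 − 2Q).
1 − 2P − Q = 0.469606, giving −½ ln(0.469606) = 0.377931.
1 − 2Q = 0.166048, giving −¼ ln(0.166048) = 0.448870.
d = 0.377931 + 0.448870 = 0.826801.

0.827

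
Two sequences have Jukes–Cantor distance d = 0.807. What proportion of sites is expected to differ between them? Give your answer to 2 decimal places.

p = (3/4)(1 − e^(−4d/3)) = 0.75 × (1 − e^(-1.076)) = 0.75 × (1 − 0.340957) = 0.494282.

0.49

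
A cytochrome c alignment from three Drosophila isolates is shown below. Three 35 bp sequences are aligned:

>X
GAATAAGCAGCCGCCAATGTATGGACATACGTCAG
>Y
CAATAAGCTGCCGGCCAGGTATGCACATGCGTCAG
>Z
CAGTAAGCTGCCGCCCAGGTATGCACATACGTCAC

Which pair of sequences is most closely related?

Y and Z

X–Y: 7/35 differ, p = 0.200, d = 0.233.
X–Z: 7/35 differ, p = 0.200, d = 0.233.
Y–Z: 4/35 differ, p = 0.114, d = 0.124.
The smallest distance is between Y and Z.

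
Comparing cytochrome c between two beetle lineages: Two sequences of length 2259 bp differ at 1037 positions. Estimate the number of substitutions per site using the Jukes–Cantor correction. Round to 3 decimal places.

p = 1037/2259 ≈ 0.459053.
d = −(3/4) ln(1 − 4p/3) = −0.75 ln(1 − 0.612071) = −0.75 ln(0.387929)
  = −0.75 × (-0.946933) = 0.710200 substitutions/site.

0.710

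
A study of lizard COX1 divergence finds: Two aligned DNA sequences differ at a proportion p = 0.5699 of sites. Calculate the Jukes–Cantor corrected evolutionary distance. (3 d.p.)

1.070

d = −(3/4) ln(1 − 4p/3) = −0.75 ln(1 − 0.759867) = −0.75 ln(0.240133)
  = −0.75 × (-1.426562) = 1.069922 substitutions/site.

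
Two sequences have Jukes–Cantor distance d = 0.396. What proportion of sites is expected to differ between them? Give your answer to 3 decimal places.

p = (3/4)(1 − e^(−4d/3)) = 0.75 × (1 − e^(-0.528)) = 0.75 × (1 − 0.589783) = 0.307663.

0.308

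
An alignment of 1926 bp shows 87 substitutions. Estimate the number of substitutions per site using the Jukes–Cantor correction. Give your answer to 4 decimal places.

p = 87/1926 ≈ 0.045171.
d = −(3/4) ln(1 − 4p/3) = −0.75 ln(1 − 0.060228) = −0.75 ln(0.939772)
  = −0.75 × (-0.062118) = 0.046589 substitutions/site.

0.0466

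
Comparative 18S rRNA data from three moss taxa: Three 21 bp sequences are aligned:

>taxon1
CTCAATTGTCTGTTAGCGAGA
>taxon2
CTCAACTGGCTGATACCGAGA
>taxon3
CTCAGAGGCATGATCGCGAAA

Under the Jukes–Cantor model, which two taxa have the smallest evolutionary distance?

taxon1–taxon2: 4/21 differ, p = 0.190, d = 0.220.
taxon1–taxon3: 8/21 differ, p = 0.381, d = 0.532.
taxon2–taxon3: 8/21 differ, p = 0.381, d = 0.532.
The smallest distance is between taxon1 and taxon2.

taxon1 and taxon2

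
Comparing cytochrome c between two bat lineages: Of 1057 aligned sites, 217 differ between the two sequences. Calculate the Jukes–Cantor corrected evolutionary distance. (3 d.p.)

p = 217/1057 ≈ 0.205298.
d = −(3/4) ln(1 − 4p/3) = −0.75 ln(1 − 0.273731) = −0.75 ln(0.726269)
  = −0.75 × (-0.319835) = 0.239876 substitutions/site.

0.240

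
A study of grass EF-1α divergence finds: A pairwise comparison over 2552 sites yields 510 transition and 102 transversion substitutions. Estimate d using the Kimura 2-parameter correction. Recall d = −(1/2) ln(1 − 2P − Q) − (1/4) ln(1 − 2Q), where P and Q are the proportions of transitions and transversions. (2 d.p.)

P = 510/2552 ≈ 0.199843 and Q = 102/2552 ≈ 0.039969.
Under the Kimura two-parameter model, d = −½ ln(1 − 2P − Q) − ¼ ln(1 − 2Q).
1 − 2P − Q = 0.560345, giving −½ ln(0.560345) = 0.289601.
1 − 2Q = 0.920062, giving −¼ ln(0.920062) = 0.020829.
d = 0.289601 + 0.020829 = 0.310430.

0.31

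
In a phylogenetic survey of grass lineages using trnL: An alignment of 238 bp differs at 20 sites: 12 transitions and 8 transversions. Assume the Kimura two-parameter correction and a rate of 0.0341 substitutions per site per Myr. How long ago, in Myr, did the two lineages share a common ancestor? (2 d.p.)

1.31

P = 12/238 ≈ 0.05042 and Q = 8/238 ≈ 0.033613.
Under the Kimura two-parameter model, d = −½ ln(1 − 2P − Q) − ¼ ln(1 − 2Q).
1 − 2P − Q = 0.865547, giving −½ ln(0.865547) = 0.072197.
1 − 2Q = 0.932774, giving −¼ ln(0.932774) = 0.017398.
d = 0.072197 + 0.017398 = 0.089595.
Under a molecular clock d = 2μt, so t = d/(2μ) = 0.089595 / (2 × 0.0341) = 1.31 Myr.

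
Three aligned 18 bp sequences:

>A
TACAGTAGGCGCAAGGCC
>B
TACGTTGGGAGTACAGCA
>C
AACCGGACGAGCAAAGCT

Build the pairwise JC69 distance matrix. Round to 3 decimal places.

d(A,B) = 0.673, d(A,C) = 0.548, d(B,C) = 0.824

A–B: 8/18 sites differ → p ≈ 0.444444, d = −0.75 ln(1 − 0.592592) = 0.673455 ≈ 0.673.
A–C: 7/18 sites differ → p ≈ 0.388889, d = −0.75 ln(1 − 0.518519) = 0.548166 ≈ 0.548.
B–C: 9/18 sites differ → p = 0.5, d = −0.75 ln(1 − 0.666667) = 0.823960 ≈ 0.824.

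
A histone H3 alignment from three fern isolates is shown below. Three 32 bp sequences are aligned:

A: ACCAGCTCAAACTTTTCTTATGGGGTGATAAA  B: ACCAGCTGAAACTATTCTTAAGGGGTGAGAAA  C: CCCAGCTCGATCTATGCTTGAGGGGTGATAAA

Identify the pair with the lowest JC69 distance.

A–B: 4/32 differ, p = 0.125, d = 0.137.
A–C: 7/32 differ, p = 0.219, d = 0.259.
B–C: 7/32 differ, p = 0.219, d = 0.259.
The smallest distance is between A and B.

A and B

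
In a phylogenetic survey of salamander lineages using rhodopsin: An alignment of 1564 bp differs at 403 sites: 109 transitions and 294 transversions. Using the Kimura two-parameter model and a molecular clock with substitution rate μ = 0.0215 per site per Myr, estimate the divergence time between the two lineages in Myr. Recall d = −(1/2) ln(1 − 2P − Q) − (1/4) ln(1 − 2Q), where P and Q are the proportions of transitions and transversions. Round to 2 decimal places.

P = 109/1564 ≈ 0.069693 and Q = 294/1564 ≈ 0.18798.
Under the Kimura two-parameter model, d = −½ ln(1 − 2P − Q) − ¼ ln(1 − 2Q).
1 − 2P − Q = 0.672634, giving −½ ln(0.672634) = 0.198277.
1 − 2Q = 0.62404, giving −¼ ln(0.62404) = 0.117885.
d = 0.198277 + 0.117885 = 0.316162.
Under a molecular clock d = 2μt, so t = d/(2μ) = 0.316162 / (2 × 0.0215) = 7.35 Myr.

7.35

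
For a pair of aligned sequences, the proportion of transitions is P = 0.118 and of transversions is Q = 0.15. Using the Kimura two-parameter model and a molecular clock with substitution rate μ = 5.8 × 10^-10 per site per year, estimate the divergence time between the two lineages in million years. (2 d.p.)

287.11

Under the Kimura two-parameter model, d = −½ ln(1 − 2P − Q) − ¼ ln(1 − 2Q).
1 − 2P − Q = 0.614, giving −½ ln(0.614) = 0.243880.
1 − 2Q = 0.7, giving −¼ ln(0.7) = 0.089169.
d = 0.243880 + 0.089169 = 0.333049.
Under a molecular clock d = 2μt, so t = d/(2μ) = 0.333049 / (2 × 5.8 × 10^-10) = 287.11 million years.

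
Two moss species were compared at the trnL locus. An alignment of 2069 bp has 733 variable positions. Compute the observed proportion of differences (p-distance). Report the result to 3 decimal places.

0.354

p = 733/2069 = 0.354277… ≈ 0.354 (to 3 d.p.).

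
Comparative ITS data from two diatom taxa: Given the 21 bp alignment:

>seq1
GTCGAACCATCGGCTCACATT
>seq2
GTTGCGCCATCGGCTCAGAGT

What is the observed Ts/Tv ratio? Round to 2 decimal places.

0.67

Transitions are A↔G and C↔T; transversions are all other mismatches.
Transitions: 2. Transversions: 3.
R = 2/3 = 0.666666… ≈ 0.67 (to 2 d.p.).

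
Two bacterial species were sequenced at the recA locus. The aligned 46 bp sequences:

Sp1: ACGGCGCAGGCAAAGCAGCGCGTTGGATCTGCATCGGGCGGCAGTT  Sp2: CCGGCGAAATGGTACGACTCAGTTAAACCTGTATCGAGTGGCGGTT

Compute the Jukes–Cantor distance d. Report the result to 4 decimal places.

0.6501

The sequences differ at 20 of 46 sites, so p = 20/46 ≈ 0.434783.
d = −(3/4) ln(1 − 4p/3) = −0.75 ln(1 − 0.579711) = −0.75 ln(0.420289)
  = −0.75 × (-0.866813) = 0.650110 substitutions/site.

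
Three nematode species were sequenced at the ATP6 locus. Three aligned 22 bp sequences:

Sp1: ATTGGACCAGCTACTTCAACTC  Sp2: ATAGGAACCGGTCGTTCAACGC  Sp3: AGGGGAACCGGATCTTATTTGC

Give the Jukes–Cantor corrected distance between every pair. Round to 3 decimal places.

d(Sp1,Sp2) = 0.414, d(Sp1,Sp3) = 0.974, d(Sp2,Sp3) = 0.591

Sp1–Sp2: 7/22 sites differ → p ≈ 0.318182, d = −0.75 ln(1 − 0.424243) = 0.414052 ≈ 0.414.
Sp1–Sp3: 12/22 sites differ → p ≈ 0.545455, d = −0.75 ln(1 − 0.727273) = 0.974463 ≈ 0.974.
Sp2–Sp3: 9/22 sites differ → p ≈ 0.409091, d = −0.75 ln(1 − 0.545455) = 0.591344 ≈ 0.591.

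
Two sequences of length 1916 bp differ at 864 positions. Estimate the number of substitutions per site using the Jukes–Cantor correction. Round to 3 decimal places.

p = 864/1916 ≈ 0.450939.
d = −(3/4) ln(1 − 4p/3) = −0.75 ln(1 − 0.601252) = −0.75 ln(0.398748)
  = −0.75 × (-0.919426) = 0.689570 substitutions/site.

0.690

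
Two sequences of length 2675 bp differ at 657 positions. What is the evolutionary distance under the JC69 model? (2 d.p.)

0.30

p = 657/2675 ≈ 0.245607.
d = −(3/4) ln(1 − 4p/3) = −0.75 ln(1 − 0.327476) = −0.75 ln(0.672524)
  = −0.75 × (-0.396717) = 0.297538 substitutions/site.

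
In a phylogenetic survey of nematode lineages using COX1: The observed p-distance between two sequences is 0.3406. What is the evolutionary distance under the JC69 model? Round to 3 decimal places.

0.454

d = −(3/4) ln(1 − 4p/3) = −0.75 ln(1 − 0.454133) = −0.75 ln(0.545867)
  = −0.75 × (-0.605380) = 0.454035 substitutions/site.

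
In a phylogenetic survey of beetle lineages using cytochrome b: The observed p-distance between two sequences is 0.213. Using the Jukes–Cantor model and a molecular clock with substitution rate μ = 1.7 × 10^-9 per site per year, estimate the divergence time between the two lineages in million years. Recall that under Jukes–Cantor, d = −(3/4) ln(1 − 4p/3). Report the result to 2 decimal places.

d = −(3/4) ln(1 − 4p/3) = −0.75 ln(1 − 0.284) = −0.75 ln(0.716)
  = −0.75 × (-0.334075) = 0.250556 substitutions/site.
Under a molecular clock d = 2μt, so t = d/(2μ) = 0.250556 / (2 × 1.7 × 10^-9) = 73.69 million years.

73.69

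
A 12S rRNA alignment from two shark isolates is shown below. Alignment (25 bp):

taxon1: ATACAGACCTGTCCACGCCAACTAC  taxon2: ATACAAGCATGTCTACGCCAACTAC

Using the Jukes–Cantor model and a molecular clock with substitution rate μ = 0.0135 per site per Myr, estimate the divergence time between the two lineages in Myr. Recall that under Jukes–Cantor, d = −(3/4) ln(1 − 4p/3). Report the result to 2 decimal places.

The sequences differ at 4 of 25 sites (6, 7, 9, 14), so p = 4/25 = 0.16.
d = −(3/4) ln(1 − 4p/3) = −0.75 ln(1 − 0.213333) = −0.75 ln(0.786667)
  = −0.75 × (-0.239950) = 0.179963 substitutions/site.
Under a molecular clock d = 2μt, so t = d/(2μ) = 0.179963 / (2 × 0.0135) = 6.67 Myr.

6.67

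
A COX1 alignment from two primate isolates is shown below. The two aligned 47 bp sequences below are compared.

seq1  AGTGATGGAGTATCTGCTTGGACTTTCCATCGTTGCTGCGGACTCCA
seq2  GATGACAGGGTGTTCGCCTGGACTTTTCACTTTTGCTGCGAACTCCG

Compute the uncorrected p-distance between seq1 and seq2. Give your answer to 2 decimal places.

The sequences differ at 15 of 47 positions.
p = 15/47 = 0.319148… ≈ 0.32 (to 2 d.p.).

0.32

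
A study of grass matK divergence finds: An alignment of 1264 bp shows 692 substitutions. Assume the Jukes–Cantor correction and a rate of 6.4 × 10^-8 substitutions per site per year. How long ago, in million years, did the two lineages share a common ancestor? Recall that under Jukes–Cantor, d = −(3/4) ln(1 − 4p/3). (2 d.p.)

7.67

p = 692/1264 ≈ 0.547468.
d = −(3/4) ln(1 − 4p/3) = −0.75 ln(1 − 0.729957) = −0.75 ln(0.270043)
  = −0.75 × (-1.309174) = 0.981881 substitutions/site.
Under a molecular clock d = 2μt, so t = d/(2μ) = 0.981881 / (2 × 6.4 × 10^-8) = 7.67 million years.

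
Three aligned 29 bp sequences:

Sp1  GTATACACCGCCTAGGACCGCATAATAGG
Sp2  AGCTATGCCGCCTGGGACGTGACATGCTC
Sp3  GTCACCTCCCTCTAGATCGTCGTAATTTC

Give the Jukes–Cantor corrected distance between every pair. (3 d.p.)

Sp1–Sp2: 15/29 sites differ → p ≈ 0.517241, d = −0.75 ln(1 − 0.689655) = 0.877553 ≈ 0.878.
Sp1–Sp3: 14/29 sites differ → p ≈ 0.482759, d = −0.75 ln(1 − 0.643679) = 0.773942 ≈ 0.774.
Sp2–Sp3: 17/29 sites differ → p ≈ 0.586207, d = −0.75 ln(1 − 0.781609) = 1.141101 ≈ 1.141.

d(Sp1,Sp2) = 0.878, d(Sp1,Sp3) = 0.774, d(Sp2,Sp3) = 1.141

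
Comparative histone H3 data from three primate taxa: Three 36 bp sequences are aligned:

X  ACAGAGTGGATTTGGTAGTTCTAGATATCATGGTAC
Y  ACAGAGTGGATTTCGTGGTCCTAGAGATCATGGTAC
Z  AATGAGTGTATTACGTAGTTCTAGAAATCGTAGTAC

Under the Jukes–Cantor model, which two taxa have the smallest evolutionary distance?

X–Y: 4/36 differ, p = 0.111, d = 0.120.
X–Z: 8/36 differ, p = 0.222, d = 0.264.
Y–Z: 9/36 differ, p = 0.250, d = 0.304.
The smallest distance is between X and Y.

X and Y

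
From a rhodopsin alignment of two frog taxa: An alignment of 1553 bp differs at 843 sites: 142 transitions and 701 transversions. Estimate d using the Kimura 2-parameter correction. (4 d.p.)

P = 142/1553 ≈ 0.091436 and Q = 701/1553 ≈ 0.451384.
Under the Kimura two-parameter model, d = −½ ln(1 − 2P − Q) − ¼ ln(1 − 2Q).
1 − 2P − Q = 0.365744, giving −½ ln(0.365744) = 0.502911.
1 − 2Q = 0.097232, giving −¼ ln(0.097232) = 0.582664.
d = 0.502911 + 0.582664 = 1.085575.

1.0856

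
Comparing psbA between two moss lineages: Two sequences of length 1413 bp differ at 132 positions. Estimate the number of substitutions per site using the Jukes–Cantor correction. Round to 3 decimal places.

0.100

p = 132/1413 ≈ 0.093418.
d = −(3/4) ln(1 − 4p/3) = −0.75 ln(1 − 0.124557) = −0.75 ln(0.875443)
  = −0.75 × (-0.133025) = 0.099769 substitutions/site.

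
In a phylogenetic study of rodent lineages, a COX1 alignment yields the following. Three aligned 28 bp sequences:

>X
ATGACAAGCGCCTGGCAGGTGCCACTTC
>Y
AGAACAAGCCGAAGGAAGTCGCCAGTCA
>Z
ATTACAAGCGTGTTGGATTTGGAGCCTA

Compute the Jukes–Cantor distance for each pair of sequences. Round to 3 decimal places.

d(X,Y) = 0.635, d(X,Z) = 0.635, d(Y,Z) = 1.076

X–Y: 12/28 sites differ → p ≈ 0.428571, d = −0.75 ln(1 − 0.571428) = 0.635472 ≈ 0.635.
X–Z: 12/28 sites differ → p ≈ 0.428571, d = −0.75 ln(1 − 0.571428) = 0.635472 ≈ 0.635.
Y–Z: 16/28 sites differ → p ≈ 0.571429, d = −0.75 ln(1 − 0.761905) = 1.076314 ≈ 1.076.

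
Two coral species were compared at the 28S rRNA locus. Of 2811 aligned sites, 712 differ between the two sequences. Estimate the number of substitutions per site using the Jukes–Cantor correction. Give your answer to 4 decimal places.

0.3091

p = 712/2811 ≈ 0.253291.
d = −(3/4) ln(1 − 4p/3) = −0.75 ln(1 − 0.337721) = −0.75 ln(0.662279)
  = −0.75 × (-0.412068) = 0.309051 substitutions/site.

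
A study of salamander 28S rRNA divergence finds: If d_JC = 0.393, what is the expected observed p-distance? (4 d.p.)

0.3059

p = (3/4)(1 − e^(−4d/3)) = 0.75 × (1 − e^(-0.524)) = 0.75 × (1 − 0.592147) = 0.305890.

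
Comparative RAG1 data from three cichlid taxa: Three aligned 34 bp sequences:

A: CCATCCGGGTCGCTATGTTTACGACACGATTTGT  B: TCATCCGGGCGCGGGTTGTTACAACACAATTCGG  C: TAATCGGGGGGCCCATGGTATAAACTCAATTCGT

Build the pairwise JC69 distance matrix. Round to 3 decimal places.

d(A,B) = 0.535, d(A,C) = 0.665, d(B,C) = 0.477

A–B: 13/34 sites differ → p ≈ 0.382353, d = −0.75 ln(1 − 0.509804) = 0.534712 ≈ 0.535.
A–C: 15/34 sites differ → p ≈ 0.441176, d = −0.75 ln(1 − 0.588235) = 0.665477 ≈ 0.665.
B–C: 12/34 sites differ → p ≈ 0.352941, d = −0.75 ln(1 − 0.470588) = 0.476991 ≈ 0.477.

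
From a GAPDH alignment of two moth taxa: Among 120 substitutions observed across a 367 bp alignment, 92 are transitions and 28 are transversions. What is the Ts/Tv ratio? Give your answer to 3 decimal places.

R = 92/28 = 3.285714… ≈ 3.286 (to 3 d.p.).

3.286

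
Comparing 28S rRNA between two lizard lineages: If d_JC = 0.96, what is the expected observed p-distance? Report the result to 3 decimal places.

0.541

p = (3/4)(1 − e^(−4d/3)) = 0.75 × (1 − e^(-1.28)) = 0.75 × (1 − 0.278037) = 0.541472.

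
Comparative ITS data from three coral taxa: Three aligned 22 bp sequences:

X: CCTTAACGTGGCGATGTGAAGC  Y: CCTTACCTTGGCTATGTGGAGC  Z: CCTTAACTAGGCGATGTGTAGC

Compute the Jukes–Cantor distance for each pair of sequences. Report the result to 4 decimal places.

d(X,Y) = 0.2082, d(X,Z) = 0.1505, d(Y,Z) = 0.2082

X–Y: 4/22 sites differ → p ≈ 0.181818, d = −0.75 ln(1 − 0.242424) = 0.208224 ≈ 0.2082.
X–Z: 3/22 sites differ → p ≈ 0.136364, d = −0.75 ln(1 − 0.181819) = 0.150504 ≈ 0.1505.
Y–Z: 4/22 sites differ → p ≈ 0.181818, d = −0.75 ln(1 − 0.242424) = 0.208224 ≈ 0.2082.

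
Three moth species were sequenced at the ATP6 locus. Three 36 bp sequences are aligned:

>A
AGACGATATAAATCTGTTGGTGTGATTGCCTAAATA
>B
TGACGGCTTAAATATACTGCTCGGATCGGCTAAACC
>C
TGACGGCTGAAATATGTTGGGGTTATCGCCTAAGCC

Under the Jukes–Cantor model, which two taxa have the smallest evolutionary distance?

B and C

A–B: 14/36 differ, p = 0.389, d = 0.548.
A–C: 12/36 differ, p = 0.333, d = 0.441.
B–C: 10/36 differ, p = 0.278, d = 0.347.
The smallest distance is between B and C.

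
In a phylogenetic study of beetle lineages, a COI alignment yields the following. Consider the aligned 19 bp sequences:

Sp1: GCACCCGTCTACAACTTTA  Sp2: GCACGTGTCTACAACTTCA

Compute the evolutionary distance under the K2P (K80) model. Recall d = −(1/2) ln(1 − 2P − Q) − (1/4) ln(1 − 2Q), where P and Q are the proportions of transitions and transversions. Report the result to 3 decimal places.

Of 19 sites, 2 differences are transitions and 1 are transversions, so P = 2/19 ≈ 0.105263 and Q = 1/19 ≈ 0.052632.
Under the Kimura two-parameter model, d = −½ ln(1 − 2P − Q) − ¼ ln(1 − 2Q).
1 − 2P − Q = 0.736842, giving −½ ln(0.736842) = 0.152691.
1 − 2Q = 0.894736, giving −¼ ln(0.894736) = 0.027807.
d = 0.152691 + 0.027807 = 0.180498.

0.180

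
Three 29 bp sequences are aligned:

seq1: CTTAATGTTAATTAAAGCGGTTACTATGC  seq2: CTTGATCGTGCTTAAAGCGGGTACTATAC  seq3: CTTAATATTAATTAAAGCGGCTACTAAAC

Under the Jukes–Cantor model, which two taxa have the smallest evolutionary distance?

seq1 and seq3

seq1–seq2: 7/29 differ, p = 0.241, d = 0.291.
seq1–seq3: 4/29 differ, p = 0.138, d = 0.152.
seq2–seq3: 7/29 differ, p = 0.241, d = 0.291.
The smallest distance is between seq1 and seq3.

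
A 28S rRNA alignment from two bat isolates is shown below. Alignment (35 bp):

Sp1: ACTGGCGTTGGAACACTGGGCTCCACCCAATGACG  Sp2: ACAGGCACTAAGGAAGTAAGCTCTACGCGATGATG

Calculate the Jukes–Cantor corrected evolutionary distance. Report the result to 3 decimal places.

0.635

The sequences differ at 15 of 35 sites, so p = 15/35 ≈ 0.428571.
d = −(3/4) ln(1 − 4p/3) = −0.75 ln(1 − 0.571428) = −0.75 ln(0.428572)
  = −0.75 × (-0.847297) = 0.635473 substitutions/site.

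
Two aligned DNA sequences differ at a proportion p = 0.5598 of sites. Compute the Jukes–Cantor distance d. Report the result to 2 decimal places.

1.03

d = −(3/4) ln(1 − 4p/3) = −0.75 ln(1 − 0.7464) = −0.75 ln(0.2536)
  = −0.75 × (-1.371997) = 1.028998 substitutions/site.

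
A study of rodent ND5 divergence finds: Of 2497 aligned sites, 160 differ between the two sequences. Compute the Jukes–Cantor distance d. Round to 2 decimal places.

p = 160/2497 ≈ 0.064077.
d = −(3/4) ln(1 − 4p/3) = −0.75 ln(1 − 0.085436) = −0.75 ln(0.914564)
  = −0.75 × (-0.089308) = 0.066981 substitutions/site.

0.07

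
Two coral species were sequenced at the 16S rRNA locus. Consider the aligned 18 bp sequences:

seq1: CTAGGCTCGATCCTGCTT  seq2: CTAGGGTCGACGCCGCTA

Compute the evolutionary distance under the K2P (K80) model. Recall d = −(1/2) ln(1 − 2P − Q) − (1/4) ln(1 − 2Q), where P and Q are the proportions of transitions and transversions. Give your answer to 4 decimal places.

0.3476

Of 18 sites, 2 differences are transitions and 3 are transversions, so P = 2/18 ≈ 0.111111 and Q = 3/18 ≈ 0.166667.
Under the Kimura two-parameter model, d = −½ ln(1 − 2P − Q) − ¼ ln(1 − 2Q).
1 − 2P − Q = 0.611111, giving −½ ln(0.611111) = 0.246238.
1 − 2Q = 0.666666, giving −¼ ln(0.666666) = 0.101367.
d = 0.246238 + 0.101367 = 0.347605.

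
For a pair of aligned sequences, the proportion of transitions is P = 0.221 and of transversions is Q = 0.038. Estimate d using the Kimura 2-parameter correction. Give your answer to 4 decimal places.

0.3467

Under the Kimura two-parameter model, d = −½ ln(1 − 2P − Q) − ¼ ln(1 − 2Q).
1 − 2P − Q = 0.52, giving −½ ln(0.52) = 0.326963.
1 − 2Q = 0.924, giving −¼ ln(0.924) = 0.019761.
d = 0.326963 + 0.019761 = 0.346724.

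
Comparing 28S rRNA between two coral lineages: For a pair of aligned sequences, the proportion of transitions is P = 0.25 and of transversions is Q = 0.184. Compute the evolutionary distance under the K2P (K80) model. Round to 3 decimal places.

Under the Kimura two-parameter model, d = −½ ln(1 − 2P − Q) − ¼ ln(1 − 2Q).
1 − 2P − Q = 0.316, giving −½ ln(0.316) = 0.576007.
1 − 2Q = 0.632, giving −¼ ln(0.632) = 0.114716.
d = 0.576007 + 0.114716 = 0.690723.

0.691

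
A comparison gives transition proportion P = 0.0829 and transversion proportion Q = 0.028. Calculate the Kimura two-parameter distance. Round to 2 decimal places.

0.12

Under the Kimura two-parameter model, d = −½ ln(1 − 2P − Q) − ¼ ln(1 − 2Q).
1 − 2P − Q = 0.8062, giving −½ ln(0.8062) = 0.107712.
1 − 2Q = 0.944, giving −¼ ln(0.944) = 0.014407.
d = 0.107712 + 0.014407 = 0.122119.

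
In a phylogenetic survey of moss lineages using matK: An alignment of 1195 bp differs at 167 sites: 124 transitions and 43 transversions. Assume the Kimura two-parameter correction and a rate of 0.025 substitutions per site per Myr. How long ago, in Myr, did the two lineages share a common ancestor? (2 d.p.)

3.16

P = 124/1195 ≈ 0.103766 and Q = 43/1195 ≈ 0.035983.
Under the Kimura two-parameter model, d = −½ ln(1 − 2P − Q) − ¼ ln(1 − 2Q).
1 − 2P − Q = 0.756485, giving −½ ln(0.756485) = 0.139536.
1 − 2Q = 0.928034, giving −¼ ln(0.928034) = 0.018672.
d = 0.139536 + 0.018672 = 0.158208.
Under a molecular clock d = 2μt, so t = d/(2μ) = 0.158208 / (2 × 0.025) = 3.16 Myr.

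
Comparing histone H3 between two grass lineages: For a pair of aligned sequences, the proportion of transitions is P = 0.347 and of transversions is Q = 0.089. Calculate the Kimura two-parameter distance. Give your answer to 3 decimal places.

Under the Kimura two-parameter model, d = −½ ln(1 − 2P − Q) − ¼ ln(1 − 2Q).
1 − 2P − Q = 0.217, giving −½ ln(0.217) = 0.763929.
1 − 2Q = 0.822, giving −¼ ln(0.822) = 0.049004.
d = 0.763929 + 0.049004 = 0.812933.

0.813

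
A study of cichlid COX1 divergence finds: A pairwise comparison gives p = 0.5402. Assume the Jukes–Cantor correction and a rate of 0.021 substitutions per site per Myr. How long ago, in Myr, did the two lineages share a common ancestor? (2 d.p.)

22.75

d = −(3/4) ln(1 − 4p/3) = −0.75 ln(1 − 0.720267) = −0.75 ln(0.279733)
  = −0.75 × (-1.273920) = 0.955440 substitutions/site.
Under a molecular clock d = 2μt, so t = d/(2μ) = 0.955440 / (2 × 0.021) = 22.75 Myr.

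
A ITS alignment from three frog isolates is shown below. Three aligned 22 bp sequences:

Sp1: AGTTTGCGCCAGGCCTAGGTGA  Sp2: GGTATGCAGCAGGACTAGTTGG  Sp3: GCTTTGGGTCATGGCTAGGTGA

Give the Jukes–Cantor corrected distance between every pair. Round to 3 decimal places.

Sp1–Sp2: 7/22 sites differ → p ≈ 0.318182, d = −0.75 ln(1 − 0.424243) = 0.414052 ≈ 0.414.
Sp1–Sp3: 6/22 sites differ → p ≈ 0.272727, d = −0.75 ln(1 − 0.363636) = 0.338988 ≈ 0.339.
Sp2–Sp3: 9/22 sites differ → p ≈ 0.409091, d = −0.75 ln(1 − 0.545455) = 0.591344 ≈ 0.591.

d(Sp1,Sp2) = 0.414, d(Sp1,Sp3) = 0.339, d(Sp2,Sp3) = 0.591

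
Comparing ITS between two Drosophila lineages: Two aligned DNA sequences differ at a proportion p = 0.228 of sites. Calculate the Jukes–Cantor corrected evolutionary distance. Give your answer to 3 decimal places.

d = −(3/4) ln(1 − 4p/3) = −0.75 ln(1 − 0.304) = −0.75 ln(0.696)
  = −0.75 × (-0.362406) = 0.271805 substitutions/site.

0.272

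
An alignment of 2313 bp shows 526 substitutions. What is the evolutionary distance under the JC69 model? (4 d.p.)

0.2710

p = 526/2313 ≈ 0.22741.
d = −(3/4) ln(1 − 4p/3) = −0.75 ln(1 − 0.303213) = −0.75 ln(0.696787)
  = −0.75 × (-0.361276) = 0.270957 substitutions/site.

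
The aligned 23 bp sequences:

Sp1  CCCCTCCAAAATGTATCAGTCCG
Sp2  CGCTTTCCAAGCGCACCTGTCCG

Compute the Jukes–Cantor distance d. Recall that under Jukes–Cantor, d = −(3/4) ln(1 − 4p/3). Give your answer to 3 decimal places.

0.553

The sequences differ at 9 of 23 sites (2, 4, 6, 8, 11, 12, 14, 16, 18), so p = 9/23 ≈ 0.391304.
d = −(3/4) ln(1 − 4p/3) = −0.75 ln(1 − 0.521739) = −0.75 ln(0.478261)
  = −0.75 × (-0.737599) = 0.553199 substitutions/site.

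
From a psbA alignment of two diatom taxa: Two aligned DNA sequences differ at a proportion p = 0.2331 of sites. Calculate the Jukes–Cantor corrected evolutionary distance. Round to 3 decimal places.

0.279

d = −(3/4) ln(1 − 4p/3) = −0.75 ln(1 − 0.3108) = −0.75 ln(0.6892)
  = −0.75 × (-0.372224) = 0.279168 substitutions/site.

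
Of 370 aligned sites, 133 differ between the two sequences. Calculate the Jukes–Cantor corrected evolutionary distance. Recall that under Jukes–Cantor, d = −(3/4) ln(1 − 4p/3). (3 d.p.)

0.489

p = 133/370 ≈ 0.359459.
d = −(3/4) ln(1 − 4p/3) = −0.75 ln(1 − 0.479279) = −0.75 ln(0.520721)
  = −0.75 × (-0.652541) = 0.489406 substitutions/site.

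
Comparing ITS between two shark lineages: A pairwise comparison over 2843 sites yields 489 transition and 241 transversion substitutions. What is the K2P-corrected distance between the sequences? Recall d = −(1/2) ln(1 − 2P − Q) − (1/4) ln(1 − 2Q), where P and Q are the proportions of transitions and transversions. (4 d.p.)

0.3264

P = 489/2843 ≈ 0.172001 and Q = 241/2843 ≈ 0.08477.
Under the Kimura two-parameter model, d = −½ ln(1 − 2P − Q) − ¼ ln(1 − 2Q).
1 − 2P − Q = 0.571228, giving −½ ln(0.571228) = 0.279983.
1 − 2Q = 0.83046, giving −¼ ln(0.83046) = 0.046444.
d = 0.279983 + 0.046444 = 0.326427.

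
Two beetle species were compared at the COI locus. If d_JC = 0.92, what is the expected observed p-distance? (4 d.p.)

p = (3/4)(1 − e^(−4d/3)) = 0.75 × (1 − e^(-1.226667)) = 0.75 × (1 − 0.293268) = 0.530049.

0.5300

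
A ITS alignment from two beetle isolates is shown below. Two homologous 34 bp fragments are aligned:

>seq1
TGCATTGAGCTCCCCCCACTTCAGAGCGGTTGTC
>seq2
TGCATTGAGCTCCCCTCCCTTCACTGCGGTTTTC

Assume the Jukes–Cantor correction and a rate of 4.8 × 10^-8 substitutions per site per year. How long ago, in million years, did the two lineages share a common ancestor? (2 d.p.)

1.71

The sequences differ at 5 of 34 sites (16, 18, 24, 25, 32), so p = 5/34 ≈ 0.147059.
d = −(3/4) ln(1 − 4p/3) = −0.75 ln(1 − 0.196079) = −0.75 ln(0.803921)
  = −0.75 × (-0.218254) = 0.163691 substitutions/site.
Under a molecular clock d = 2μt, so t = d/(2μ) = 0.163691 / (2 × 4.8 × 10^-8) = 1.71 million years.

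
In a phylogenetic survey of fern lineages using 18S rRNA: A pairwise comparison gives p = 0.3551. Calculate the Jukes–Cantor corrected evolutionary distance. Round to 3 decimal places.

0.481

d = −(3/4) ln(1 − 4p/3) = −0.75 ln(1 − 0.473467) = −0.75 ln(0.526533)
  = −0.75 × (-0.641441) = 0.481081 substitutions/site.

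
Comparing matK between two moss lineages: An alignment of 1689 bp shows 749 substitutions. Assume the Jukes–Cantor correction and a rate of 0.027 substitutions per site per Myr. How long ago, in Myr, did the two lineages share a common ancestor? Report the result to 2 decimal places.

p = 749/1689 ≈ 0.443458.
d = −(3/4) ln(1 − 4p/3) = −0.75 ln(1 − 0.591277) = −0.75 ln(0.408723)
  = −0.75 × (-0.894718) = 0.671039 substitutions/site.
Under a molecular clock d = 2μt, so t = d/(2μ) = 0.671039 / (2 × 0.027) = 12.43 Myr.

12.43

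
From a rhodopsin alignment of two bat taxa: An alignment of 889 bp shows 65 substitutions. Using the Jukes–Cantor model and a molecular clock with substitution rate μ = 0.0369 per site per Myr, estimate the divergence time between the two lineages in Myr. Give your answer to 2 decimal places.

1.04

p = 65/889 ≈ 0.073116.
d = −(3/4) ln(1 − 4p/3) = −0.75 ln(1 − 0.097488) = −0.75 ln(0.902512)
  = −0.75 × (-0.102573) = 0.076930 substitutions/site.
Under a molecular clock d = 2μt, so t = d/(2μ) = 0.076930 / (2 × 0.0369) = 1.04 Myr.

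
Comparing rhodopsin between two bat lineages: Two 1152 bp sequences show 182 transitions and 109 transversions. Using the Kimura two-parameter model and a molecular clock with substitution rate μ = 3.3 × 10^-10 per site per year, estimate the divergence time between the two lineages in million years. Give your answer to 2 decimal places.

P = 182/1152 ≈ 0.157986 and Q = 109/1152 ≈ 0.094618.
Under the Kimura two-parameter model, d = −½ ln(1 − 2P − Q) − ¼ ln(1 − 2Q).
1 − 2P − Q = 0.58941, giving −½ ln(0.58941) = 0.264317.
1 − 2Q = 0.810764, giving −¼ ln(0.810764) = 0.052445.
d = 0.264317 + 0.052445 = 0.316762.
Under a molecular clock d = 2μt, so t = d/(2μ) = 0.316762 / (2 × 3.3 × 10^-10) = 479.94 million years.

479.94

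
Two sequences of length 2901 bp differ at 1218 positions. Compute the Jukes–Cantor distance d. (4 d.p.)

p = 1218/2901 ≈ 0.419855.
d = −(3/4) ln(1 − 4p/3) = −0.75 ln(1 − 0.559807) = −0.75 ln(0.440193)
  = −0.75 × (-0.820542) = 0.615407 substitutions/site.

0.6154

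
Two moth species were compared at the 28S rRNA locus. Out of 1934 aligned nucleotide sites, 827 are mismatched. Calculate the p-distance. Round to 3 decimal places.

0.428

p = 827/1934 = 0.427611… ≈ 0.428 (to 3 d.p.).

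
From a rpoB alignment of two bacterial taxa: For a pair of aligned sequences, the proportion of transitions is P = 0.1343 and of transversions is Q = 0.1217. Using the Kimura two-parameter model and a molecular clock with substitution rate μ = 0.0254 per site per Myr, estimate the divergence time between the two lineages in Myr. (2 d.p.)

Under the Kimura two-parameter model, d = −½ ln(1 − 2P − Q) − ¼ ln(1 − 2Q).
1 − 2P − Q = 0.6097, giving −½ ln(0.6097) = 0.247394.
1 − 2Q = 0.7566, giving −¼ ln(0.7566) = 0.069730.
d = 0.247394 + 0.069730 = 0.317124.
Under a molecular clock d = 2μt, so t = d/(2μ) = 0.317124 / (2 × 0.0254) = 6.24 Myr.

6.24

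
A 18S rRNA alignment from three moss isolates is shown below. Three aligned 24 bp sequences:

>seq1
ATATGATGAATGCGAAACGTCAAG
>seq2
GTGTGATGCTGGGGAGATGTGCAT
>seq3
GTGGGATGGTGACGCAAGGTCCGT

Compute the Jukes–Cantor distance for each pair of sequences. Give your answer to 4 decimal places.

seq1–seq2: 11/24 sites differ → p ≈ 0.458333, d = −0.75 ln(1 − 0.611111) = 0.708346 ≈ 0.7083.
seq1–seq3: 12/24 sites differ → p = 0.5, d = −0.75 ln(1 − 0.666667) = 0.823960 ≈ 0.8240.
seq2–seq3: 9/24 sites differ → p = 0.375, d = −0.75 ln(1 − 0.5) = 0.519860 ≈ 0.5199.

d(seq1,seq2) = 0.7083, d(seq1,seq3) = 0.8240, d(seq2,seq3) = 0.5199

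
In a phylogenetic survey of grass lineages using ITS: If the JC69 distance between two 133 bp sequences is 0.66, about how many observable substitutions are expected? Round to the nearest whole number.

Invert JC69: p = (3/4)(1 − e^(−4d/3)) = 0.75 × (1 − e^(-0.88)) = 0.75 × (1 − 0.414783) = 0.438913.
Expected differing sites = pL ≈ 0.438913 × 133 = 58.375429 ≈ 58.

58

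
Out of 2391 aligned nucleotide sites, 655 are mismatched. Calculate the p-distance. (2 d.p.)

p = 655/2391 = 0.273943… ≈ 0.27 (to 2 d.p.).

0.27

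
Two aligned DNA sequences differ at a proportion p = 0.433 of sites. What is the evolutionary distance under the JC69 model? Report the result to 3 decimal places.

d = −(3/4) ln(1 − 4p/3) = −0.75 ln(1 − 0.577333) = −0.75 ln(0.422667)
  = −0.75 × (-0.861171) = 0.645878 substitutions/site.

0.646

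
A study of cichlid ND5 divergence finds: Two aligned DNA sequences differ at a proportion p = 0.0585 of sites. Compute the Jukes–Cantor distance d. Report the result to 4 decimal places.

d = −(3/4) ln(1 − 4p/3) = −0.75 ln(1 − 0.078) = −0.75 ln(0.922)
  = −0.75 × (-0.081210) = 0.060908 substitutions/site.

0.0609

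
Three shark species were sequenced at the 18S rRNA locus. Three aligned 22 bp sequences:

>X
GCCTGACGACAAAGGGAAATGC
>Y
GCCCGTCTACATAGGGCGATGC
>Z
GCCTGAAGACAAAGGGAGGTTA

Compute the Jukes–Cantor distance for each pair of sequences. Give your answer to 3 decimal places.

X–Y: 6/22 sites differ → p ≈ 0.272727, d = −0.75 ln(1 − 0.363636) = 0.338988 ≈ 0.339.
X–Z: 5/22 sites differ → p ≈ 0.227273, d = −0.75 ln(1 − 0.303031) = 0.270761 ≈ 0.271.
Y–Z: 9/22 sites differ → p ≈ 0.409091, d = −0.75 ln(1 − 0.545455) = 0.591344 ≈ 0.591.

d(X,Y) = 0.339, d(X,Z) = 0.271, d(Y,Z) = 0.591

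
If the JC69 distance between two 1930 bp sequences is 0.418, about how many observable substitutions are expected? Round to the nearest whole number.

Invert JC69: p = (3/4)(1 − e^(−4d/3)) = 0.75 × (1 − e^(-0.557333)) = 0.75 × (1 − 0.572735) = 0.320449.
Expected differing sites = pL ≈ 0.320449 × 1930 = 618.46657 ≈ 618.

618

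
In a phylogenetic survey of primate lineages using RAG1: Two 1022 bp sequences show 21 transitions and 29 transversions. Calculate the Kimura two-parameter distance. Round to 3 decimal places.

P = 21/1022 ≈ 0.020548 and Q = 29/1022 ≈ 0.028376.
Under the Kimura two-parameter model, d = −½ ln(1 − 2P − Q) − ¼ ln(1 − 2Q).
1 − 2P − Q = 0.930528, giving −½ ln(0.930528) = 0.036002.
1 − 2Q = 0.943248, giving −¼ ln(0.943248) = 0.014607.
d = 0.036002 + 0.014607 = 0.050609.

0.051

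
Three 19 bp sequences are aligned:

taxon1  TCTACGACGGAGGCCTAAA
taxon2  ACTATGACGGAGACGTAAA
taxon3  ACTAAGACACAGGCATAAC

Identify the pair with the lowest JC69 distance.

taxon1–taxon2: 4/19 differ, p = 0.211, d = 0.247.
taxon1–taxon3: 6/19 differ, p = 0.316, d = 0.410.
taxon2–taxon3: 6/19 differ, p = 0.316, d = 0.410.
The smallest distance is between taxon1 and taxon2.

taxon1 and taxon2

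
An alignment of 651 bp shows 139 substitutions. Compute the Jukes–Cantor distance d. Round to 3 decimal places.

p = 139/651 ≈ 0.213518.
d = −(3/4) ln(1 − 4p/3) = −0.75 ln(1 − 0.284691) = −0.75 ln(0.715309)
  = −0.75 × (-0.335041) = 0.251281 substitutions/site.

0.251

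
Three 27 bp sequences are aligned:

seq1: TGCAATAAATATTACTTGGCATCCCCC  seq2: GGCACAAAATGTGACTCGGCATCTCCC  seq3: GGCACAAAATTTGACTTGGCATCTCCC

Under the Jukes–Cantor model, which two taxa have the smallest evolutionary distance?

seq1–seq2: 7/27 differ, p = 0.259, d = 0.318.
seq1–seq3: 6/27 differ, p = 0.222, d = 0.264.
seq2–seq3: 2/27 differ, p = 0.074, d = 0.078.
The smallest distance is between seq2 and seq3.

seq2 and seq3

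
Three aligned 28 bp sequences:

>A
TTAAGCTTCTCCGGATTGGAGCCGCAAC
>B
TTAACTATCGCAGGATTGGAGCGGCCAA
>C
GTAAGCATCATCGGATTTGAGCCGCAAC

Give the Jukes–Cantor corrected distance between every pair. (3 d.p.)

d(A,B) = 0.360, d(A,C) = 0.204, d(B,C) = 0.485

A–B: 8/28 sites differ → p ≈ 0.285714, d = −0.75 ln(1 − 0.380952) = 0.359679 ≈ 0.360.
A–C: 5/28 sites differ → p ≈ 0.178571, d = −0.75 ln(1 − 0.238095) = 0.203950 ≈ 0.204.
B–C: 10/28 sites differ → p ≈ 0.357143, d = −0.75 ln(1 − 0.476191) = 0.484971 ≈ 0.485.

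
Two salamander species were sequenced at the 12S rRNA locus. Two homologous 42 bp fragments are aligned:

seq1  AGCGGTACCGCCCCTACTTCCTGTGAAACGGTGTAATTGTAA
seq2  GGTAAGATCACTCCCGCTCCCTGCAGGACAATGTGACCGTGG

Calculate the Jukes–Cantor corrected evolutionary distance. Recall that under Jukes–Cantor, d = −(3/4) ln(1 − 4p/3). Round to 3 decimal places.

The sequences differ at 22 of 42 sites, so p = 22/42 ≈ 0.52381.
d = −(3/4) ln(1 − 4p/3) = −0.75 ln(1 − 0.698413) = −0.75 ln(0.301587)
  = −0.75 × (-1.198697) = 0.899023 substitutions/site.

0.899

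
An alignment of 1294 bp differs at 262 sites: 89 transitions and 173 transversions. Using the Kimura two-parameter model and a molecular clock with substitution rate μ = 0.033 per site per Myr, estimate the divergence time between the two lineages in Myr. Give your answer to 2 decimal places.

3.58

P = 89/1294 ≈ 0.068779 and Q = 173/1294 ≈ 0.133694.
Under the Kimura two-parameter model, d = −½ ln(1 − 2P − Q) − ¼ ln(1 − 2Q).
1 − 2P − Q = 0.728748, giving −½ ln(0.728748) = 0.158214.
1 − 2Q = 0.732612, giving −¼ ln(0.732612) = 0.077785.
d = 0.158214 + 0.077785 = 0.235999.
Under a molecular clock d = 2μt, so t = d/(2μ) = 0.235999 / (2 × 0.033) = 3.58 Myr.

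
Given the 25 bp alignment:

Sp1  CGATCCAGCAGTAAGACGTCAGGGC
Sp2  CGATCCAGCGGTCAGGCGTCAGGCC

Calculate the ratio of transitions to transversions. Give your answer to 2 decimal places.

Transitions are A↔G and C↔T; transversions are all other mismatches.
Transitions: 2. Transversions: 2.
R = 2/2 = 1.00.

1.00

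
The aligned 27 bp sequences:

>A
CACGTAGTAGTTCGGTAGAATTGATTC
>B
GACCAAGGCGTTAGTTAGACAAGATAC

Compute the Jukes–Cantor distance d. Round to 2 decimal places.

The sequences differ at 11 of 27 sites, so p = 11/27 ≈ 0.407407.
d = −(3/4) ln(1 − 4p/3) = −0.75 ln(1 − 0.543209) = −0.75 ln(0.456791)
  = −0.75 × (-0.783529) = 0.587647 substitutions/site.

0.59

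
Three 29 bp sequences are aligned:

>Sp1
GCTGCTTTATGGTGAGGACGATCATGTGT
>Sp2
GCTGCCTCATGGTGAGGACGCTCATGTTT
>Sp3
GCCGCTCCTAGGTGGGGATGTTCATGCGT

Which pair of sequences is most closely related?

Sp1 and Sp2

Sp1–Sp2: 4/29 differ, p = 0.138, d = 0.152.
Sp1–Sp3: 9/29 differ, p = 0.310, d = 0.401.
Sp2–Sp3: 10/29 differ, p = 0.345, d = 0.462.
The smallest distance is between Sp1 and Sp2.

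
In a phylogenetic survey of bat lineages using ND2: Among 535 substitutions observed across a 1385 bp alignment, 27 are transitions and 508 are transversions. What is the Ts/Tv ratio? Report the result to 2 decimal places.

R = 27/508 = 0.053149… ≈ 0.05 (to 2 d.p.).

0.05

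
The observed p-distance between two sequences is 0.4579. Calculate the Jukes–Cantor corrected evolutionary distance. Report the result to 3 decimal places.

d = −(3/4) ln(1 − 4p/3) = −0.75 ln(1 − 0.610533) = −0.75 ln(0.389467)
  = −0.75 × (-0.942976) = 0.707232 substitutions/site.

0.707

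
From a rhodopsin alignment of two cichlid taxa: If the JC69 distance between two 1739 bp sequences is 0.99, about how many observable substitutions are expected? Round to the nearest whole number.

Invert JC69: p = (3/4)(1 − e^(−4d/3)) = 0.75 × (1 − e^(-1.32)) = 0.75 × (1 − 0.267135) = 0.549649.
Expected differing sites = pL ≈ 0.549649 × 1739 = 955.839611 ≈ 956.

956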